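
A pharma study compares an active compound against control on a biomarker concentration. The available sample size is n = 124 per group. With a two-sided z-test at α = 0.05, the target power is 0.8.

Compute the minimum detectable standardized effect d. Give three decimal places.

Need Φ(δ − 1.960) = 0.8, so δ = 1.960 + 0.842 = 2.802.
(The second rejection-region term Φ(−δ − z_{α/2}) is negligible and dropped.)
δ = d·√(n/2) ⇒ d = δ/√(n/2) = 2.802/√(124/2) = 0.3558.

d ≈ 0.356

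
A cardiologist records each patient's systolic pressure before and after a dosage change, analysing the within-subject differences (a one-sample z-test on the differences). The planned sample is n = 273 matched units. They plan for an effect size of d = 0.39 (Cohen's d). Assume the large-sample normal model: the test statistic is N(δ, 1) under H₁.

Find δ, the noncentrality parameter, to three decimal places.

δ ≈ 6.444

The noncentrality parameter scales effect size by the design's sample-size factor: δ = d·√n = 0.39 × √273 = 6.4439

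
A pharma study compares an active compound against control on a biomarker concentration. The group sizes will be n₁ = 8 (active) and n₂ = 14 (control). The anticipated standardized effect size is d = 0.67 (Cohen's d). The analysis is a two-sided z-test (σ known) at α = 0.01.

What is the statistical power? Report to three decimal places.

Noncentrality parameter: δ = d / √(1/n₁ + 1/n₂) = 0.67 / √(1/8 + 1/14) = 1.5117
Critical value for a two-sided test at α = 0.01: z_{α/2} = 2.576.
Power = Φ(δ − 2.576) + Φ(−δ − 2.576) = Φ(-1.064) + Φ(-4.088) = 0.1436 + 0.0000 = 0.1437.

Power ≈ 0.144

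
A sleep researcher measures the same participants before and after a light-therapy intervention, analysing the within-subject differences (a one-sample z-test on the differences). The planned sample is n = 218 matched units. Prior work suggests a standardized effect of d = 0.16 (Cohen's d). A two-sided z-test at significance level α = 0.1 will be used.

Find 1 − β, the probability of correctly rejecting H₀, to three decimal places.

Noncentrality parameter: δ = d·√n = 0.16 × √218 = 2.3624
Critical value for a two-sided test at α = 0.1: z_{α/2} = 1.645.
Power = Φ(δ − 1.645) + Φ(−δ − 1.645) = Φ(0.718) + Φ(-4.007) = 0.7635 + 0.0000 = 0.7635.

Power ≈ 0.764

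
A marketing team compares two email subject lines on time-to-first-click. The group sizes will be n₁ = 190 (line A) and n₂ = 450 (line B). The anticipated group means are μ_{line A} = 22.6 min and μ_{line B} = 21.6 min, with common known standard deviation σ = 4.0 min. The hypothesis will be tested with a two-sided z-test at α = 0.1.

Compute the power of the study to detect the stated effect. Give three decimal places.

Standardized effect: d = |μ_{line A} − μ_{line B}| / σ = |22.6 − 21.6| / 4.0 = 0.2500
Noncentrality parameter: δ = d / √(1/n₁ + 1/n₂) = 0.2500 / √(1/190 + 1/450) = 2.8896
Critical value for a two-sided test at α = 0.1: z_{α/2} = 1.645.
Power = Φ(δ − 1.645) + Φ(−δ − 1.645) = Φ(1.245) + Φ(-4.534) = 0.8934 + 0.0000 = 0.8934.

Power ≈ 0.893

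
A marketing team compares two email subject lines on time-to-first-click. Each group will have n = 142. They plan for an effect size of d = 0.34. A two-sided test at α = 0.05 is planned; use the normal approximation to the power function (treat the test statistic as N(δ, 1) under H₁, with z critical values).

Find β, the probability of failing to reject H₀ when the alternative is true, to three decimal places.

Noncentrality parameter: λ = d·√(n/2) = 0.34 × √(142/2) = 2.8649
Two-sided α = 0.05 → critical value z_{0.025} = 1.960.
Power = Φ(λ − 1.960) + Φ(−λ − 1.960) = Φ(0.905) + Φ(-4.825) = 0.8172 + 0.0000 = 0.8172.
Type II error: β = 1 − power = 1 − 0.8172 = 0.1828.

β ≈ 0.183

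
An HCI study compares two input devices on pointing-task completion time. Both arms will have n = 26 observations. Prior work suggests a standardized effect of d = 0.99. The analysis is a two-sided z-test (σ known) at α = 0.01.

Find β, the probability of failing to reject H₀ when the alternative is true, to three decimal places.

Noncentrality parameter: δ = d·√(n/2) = 0.99 × √(26/2) = 3.5695
Two-sided α = 0.01 → critical value z_{0.005} = 2.576.
Power = Φ(δ − 2.576) + Φ(−δ − 2.576) = Φ(0.994) + Φ(-6.145) = 0.8398 + 0.0000 = 0.8398.
Type II error: β = 1 − power = 1 − 0.8398 = 0.1602.

β ≈ 0.160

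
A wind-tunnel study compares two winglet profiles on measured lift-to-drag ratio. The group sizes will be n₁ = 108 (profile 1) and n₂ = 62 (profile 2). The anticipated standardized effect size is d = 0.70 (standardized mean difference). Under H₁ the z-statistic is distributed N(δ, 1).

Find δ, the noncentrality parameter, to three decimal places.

δ ≈ 4.393

δ = d / √(1/n₁ + 1/n₂) = 0.70 / √(1/108 + 1/62) = 4.3932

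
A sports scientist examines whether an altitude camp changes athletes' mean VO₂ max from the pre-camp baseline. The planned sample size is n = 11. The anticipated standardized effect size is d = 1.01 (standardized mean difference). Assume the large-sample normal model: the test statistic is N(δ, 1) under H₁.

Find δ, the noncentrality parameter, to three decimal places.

δ ≈ 3.350

The noncentrality parameter scales effect size by the design's sample-size factor: δ = d·√n = 1.01 × √11 = 3.3498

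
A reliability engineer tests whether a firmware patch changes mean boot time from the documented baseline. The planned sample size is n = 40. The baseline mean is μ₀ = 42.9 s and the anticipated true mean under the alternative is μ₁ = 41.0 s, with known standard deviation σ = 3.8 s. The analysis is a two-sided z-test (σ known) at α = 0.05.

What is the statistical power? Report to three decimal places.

Standardized effect: d = |μ₁ − μ₀| / σ = |41.0 − 42.9| / 3.8 = 0.5000
Noncentrality parameter: δ = d·√n = 0.5000 × √40 = 3.1623
Two-sided α = 0.05 → critical value z_{0.025} = 1.960.
Power = Φ(δ − 1.960) + Φ(−δ − 1.960) = Φ(1.202) + Φ(-5.122) = 0.8854 + 0.0000 = 0.8854.

Power ≈ 0.885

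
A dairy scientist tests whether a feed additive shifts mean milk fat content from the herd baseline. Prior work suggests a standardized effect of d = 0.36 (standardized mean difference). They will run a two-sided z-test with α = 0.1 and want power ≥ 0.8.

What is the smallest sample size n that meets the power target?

Set Φ(δ − 1.645) = 0.8; then δ − 1.645 = Φ⁻¹(0.8) = 0.842, giving δ = 2.486.
(Ignoring the negligible lower-tail rejection probability gives the usual closed-form inversion.)
δ = d·√n ⇒ n = (δ/d)² = (2.486 / 0.36)² = 47.70.
Round up to the next whole unit.

n = 48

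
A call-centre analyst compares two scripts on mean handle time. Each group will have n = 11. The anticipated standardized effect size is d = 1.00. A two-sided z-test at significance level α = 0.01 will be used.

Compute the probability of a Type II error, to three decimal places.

β ≈ 0.591

Noncentrality parameter: δ = d·√(n/2) = 1.00 × √(11/2) = 2.3452
Critical value for a two-sided test at α = 0.01: z_{α/2} = 2.576.
Power = Φ(δ − 2.576) + Φ(−δ − 2.576) = Φ(-0.231) + Φ(-4.921) = 0.4088 + 0.0000 = 0.4088.
Type II error: β = 1 − power = 1 − 0.4088 = 0.5912.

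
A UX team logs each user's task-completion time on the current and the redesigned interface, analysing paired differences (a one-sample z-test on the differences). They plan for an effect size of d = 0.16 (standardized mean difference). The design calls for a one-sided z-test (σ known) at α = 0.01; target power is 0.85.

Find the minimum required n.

For power 0.85 need Φ(δ − z_{0.01}) = 0.85, so δ = z_{0.01} + z_{0.15} = 2.326 + 1.036 = 3.363.
δ = d·√n ⇒ n = (δ/d)² = (3.363 / 0.16)² = 441.73.
Rounding up, n = 442.

n = 442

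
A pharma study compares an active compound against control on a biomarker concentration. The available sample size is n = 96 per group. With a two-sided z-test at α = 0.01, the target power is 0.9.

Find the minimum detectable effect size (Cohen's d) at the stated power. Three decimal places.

Need Φ(δ − 2.576) = 0.9, so δ = 2.576 + 1.282 = 3.857.
(Lower-tail contribution to power is negligible for δ > 0.)
δ = d·√(n/2) ⇒ d = δ/√(n/2) = 3.857/√(96/2) = 0.5568.

d ≈ 0.557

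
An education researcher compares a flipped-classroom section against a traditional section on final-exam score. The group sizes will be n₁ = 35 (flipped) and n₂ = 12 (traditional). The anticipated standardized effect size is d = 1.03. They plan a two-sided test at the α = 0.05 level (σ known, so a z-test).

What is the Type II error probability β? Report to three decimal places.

Noncentrality parameter: δ = d / √(1/n₁ + 1/n₂) = 1.03 / √(1/35 + 1/12) = 3.0790
Two-sided α = 0.05 → critical value z_{0.025} = 1.960.
Power = Φ(δ − 1.960) + Φ(−δ − 1.960) = Φ(1.119) + Φ(-5.039) = 0.8684 + 0.0000 = 0.8684.
Type II error: β = 1 − power = 1 − 0.8684 = 0.1316.

β ≈ 0.132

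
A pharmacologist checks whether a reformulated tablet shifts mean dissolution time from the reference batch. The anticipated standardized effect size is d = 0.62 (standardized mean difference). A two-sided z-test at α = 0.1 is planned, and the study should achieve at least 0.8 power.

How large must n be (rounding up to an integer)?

Set Φ(δ − 1.645) = 0.8; then δ − 1.645 = Φ⁻¹(0.8) = 0.842, giving δ = 2.486.
(The Φ(−δ − z_{α/2}) term is vanishingly small for δ > 0 and is dropped in the standard sample-size formula.)
δ = d·√n ⇒ n = (δ/d)² = (2.486 / 0.62)² = 16.08.
Rounding up, n = 17.

n = 17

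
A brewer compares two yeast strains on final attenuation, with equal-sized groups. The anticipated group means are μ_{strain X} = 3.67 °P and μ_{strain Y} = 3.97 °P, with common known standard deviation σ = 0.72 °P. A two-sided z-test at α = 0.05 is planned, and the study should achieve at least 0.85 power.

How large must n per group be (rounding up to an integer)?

Standardized effect: d = |μ_{strain X} − μ_{strain Y}| / σ = |3.67 − 3.97| / 0.72 = 0.4167
Set Φ(δ − 1.960) = 0.85; then δ − 1.960 = Φ⁻¹(0.85) = 1.036, giving δ = 2.996.
(Ignoring the negligible lower-tail rejection probability gives the usual closed-form inversion.)
δ = d·√(n/2) ⇒ n = 2(δ/d)² = 2 × (2.996 / 0.4167)² = 103.43.
Round up to the next whole unit.

n = 104 per group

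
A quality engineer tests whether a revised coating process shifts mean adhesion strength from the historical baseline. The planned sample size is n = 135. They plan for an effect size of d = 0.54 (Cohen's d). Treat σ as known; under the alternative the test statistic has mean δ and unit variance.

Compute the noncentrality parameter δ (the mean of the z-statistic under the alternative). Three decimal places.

δ = d·√n = 0.54 × √135 = 6.2742

δ ≈ 6.274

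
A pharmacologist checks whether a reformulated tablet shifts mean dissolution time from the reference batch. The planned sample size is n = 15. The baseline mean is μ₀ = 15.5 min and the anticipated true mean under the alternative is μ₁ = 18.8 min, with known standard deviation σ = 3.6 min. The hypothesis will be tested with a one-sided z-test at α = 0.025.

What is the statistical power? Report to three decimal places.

Power ≈ 0.944

Standardized effect: d = |μ₁ − μ₀| / σ = |18.8 − 15.5| / 3.6 = 0.9167
Noncentrality parameter: δ = d·√n = 0.9167 × √15 = 3.5502
One-sided α = 0.025 → critical value z_{0.025} = 1.960.
Power = P(Z > 1.960 − δ) = Φ(1.590) = 0.9441.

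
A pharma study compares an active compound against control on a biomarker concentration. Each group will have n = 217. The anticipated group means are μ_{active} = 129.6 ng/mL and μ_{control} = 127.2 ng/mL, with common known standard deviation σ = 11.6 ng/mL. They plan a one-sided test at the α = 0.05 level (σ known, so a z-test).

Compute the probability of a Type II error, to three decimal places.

β ≈ 0.305

Standardized effect: d = |μ_{active} − μ_{control}| / σ = |129.6 − 127.2| / 11.6 = 0.2069
Noncentrality parameter: δ = d·√(n/2) = 0.2069 × √(217/2) = 2.1551
One-sided α = 0.05 → critical value z_{0.05} = 1.645.
Power = P(Z > 1.645 − δ) = Φ(0.510) = 0.6951.
Type II error: β = 1 − power = 1 − 0.6951 = 0.3049.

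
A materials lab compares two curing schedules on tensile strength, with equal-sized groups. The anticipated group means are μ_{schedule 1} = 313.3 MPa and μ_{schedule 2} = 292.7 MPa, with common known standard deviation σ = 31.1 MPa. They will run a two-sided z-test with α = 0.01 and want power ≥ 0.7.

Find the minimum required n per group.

n = 44 per group

Standardized effect: d = |μ_{schedule 1} − μ_{schedule 2}| / σ = |313.3 − 292.7| / 31.1 = 0.6624
Set Φ(δ − 2.576) = 0.7; then δ − 2.576 = Φ⁻¹(0.7) = 0.524, giving δ = 3.100.
(The Φ(−δ − z_{α/2}) term is vanishingly small for δ > 0 and is dropped in the standard sample-size formula.)
δ = d·√(n/2) ⇒ n = 2(δ/d)² = 2 × (3.100 / 0.6624)² = 43.81.
Round up to the next whole unit.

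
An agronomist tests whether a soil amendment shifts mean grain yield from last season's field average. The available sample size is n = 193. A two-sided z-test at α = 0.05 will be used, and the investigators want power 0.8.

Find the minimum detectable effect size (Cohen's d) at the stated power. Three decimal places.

d ≈ 0.202

Need Φ(δ − 1.960) = 0.8, so δ = 1.960 + 0.842 = 2.802.
(Lower-tail contribution to power is negligible for δ > 0.)
δ = d·√n ⇒ d = δ/√n = 2.802/√193 = 0.2017.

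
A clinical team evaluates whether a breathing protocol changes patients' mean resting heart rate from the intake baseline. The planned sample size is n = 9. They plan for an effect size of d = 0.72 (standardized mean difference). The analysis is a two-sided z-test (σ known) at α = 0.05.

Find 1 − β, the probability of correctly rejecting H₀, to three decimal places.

Power ≈ 0.579

Noncentrality parameter: δ = d·√n = 0.72 × √9 = 2.1600
Two-sided α = 0.05 → critical value z_{0.025} = 1.960.
Power = Φ(δ − 1.960) + Φ(−δ − 1.960) = Φ(0.200) + Φ(-4.120) = 0.5793 + 0.0000 = 0.5793.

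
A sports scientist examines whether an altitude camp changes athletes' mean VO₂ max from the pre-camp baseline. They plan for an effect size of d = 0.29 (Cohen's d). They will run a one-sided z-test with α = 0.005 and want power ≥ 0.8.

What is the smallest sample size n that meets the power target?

n = 139

For power 0.8 need Φ(δ − z_{0.005}) = 0.8, so δ = z_{0.005} + z_{0.20} = 2.576 + 0.842 = 3.417.
δ = d·√n ⇒ n = (δ/d)² = (3.417 / 0.29)² = 138.87.
Rounding up, n = 139.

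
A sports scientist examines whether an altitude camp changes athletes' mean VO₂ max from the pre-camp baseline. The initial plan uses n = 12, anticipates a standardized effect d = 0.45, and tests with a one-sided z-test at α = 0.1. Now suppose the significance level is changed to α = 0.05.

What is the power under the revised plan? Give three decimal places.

δ = d·√n = 0.45 × √12 = 1.5588 (unchanged). New critical value: z_{0.05} = 1.645.
Revised power = Φ(δ − 1.645) = Φ(-0.086) = 0.4657.

Power ≈ 0.466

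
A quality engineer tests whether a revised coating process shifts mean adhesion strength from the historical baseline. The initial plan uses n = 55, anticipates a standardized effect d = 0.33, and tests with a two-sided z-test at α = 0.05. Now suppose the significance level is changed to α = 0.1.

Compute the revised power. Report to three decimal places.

Power ≈ 0.789

δ = d·√n = 0.33 × √55 = 2.4473 (unchanged). New critical value: z_{0.05} = 1.645.
Revised power = Φ(δ − 1.645) + Φ(−δ − 1.645) = Φ(0.802) + Φ(-4.092) = 0.7889 + 0.0000 = 0.7889.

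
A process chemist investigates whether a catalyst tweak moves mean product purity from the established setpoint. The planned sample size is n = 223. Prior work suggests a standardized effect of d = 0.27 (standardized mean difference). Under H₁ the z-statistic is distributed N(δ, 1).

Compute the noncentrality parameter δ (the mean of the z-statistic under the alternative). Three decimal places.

The noncentrality parameter scales effect size by the design's sample-size factor: δ = d·√n = 0.27 × √223 = 4.0320

δ ≈ 4.032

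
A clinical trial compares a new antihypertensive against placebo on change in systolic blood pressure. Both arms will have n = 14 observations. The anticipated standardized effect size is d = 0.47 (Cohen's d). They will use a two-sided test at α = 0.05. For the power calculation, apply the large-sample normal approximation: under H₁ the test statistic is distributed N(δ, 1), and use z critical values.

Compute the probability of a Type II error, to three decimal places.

Noncentrality parameter: δ = d·√(n/2) = 0.47 × √(14/2) = 1.2435
Critical value for a two-sided test at α = 0.05: z_{α/2} = 1.960.
Power = Φ(δ − 1.960) + Φ(−δ − 1.960) = Φ(-0.716) + Φ(-3.203) = 0.2369 + 0.0007 = 0.2375.
Type II error: β = 1 − power = 1 − 0.2375 = 0.7625.

β ≈ 0.762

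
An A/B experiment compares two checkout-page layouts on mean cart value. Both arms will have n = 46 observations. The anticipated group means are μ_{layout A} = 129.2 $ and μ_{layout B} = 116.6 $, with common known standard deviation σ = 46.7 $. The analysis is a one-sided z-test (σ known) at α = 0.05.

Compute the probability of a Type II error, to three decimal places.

β ≈ 0.637

Standardized effect: d = |μ_{layout A} − μ_{layout B}| / σ = |129.2 − 116.6| / 46.7 = 0.2698
Noncentrality parameter: δ = d·√(n/2) = 0.2698 × √(46/2) = 1.2940
One-sided α = 0.05 → critical value z_{0.05} = 1.645.
Power = Φ(δ − 1.645) = Φ(-0.351) = 0.3628.
Type II error: β = 1 − power = 1 − 0.3628 = 0.6372.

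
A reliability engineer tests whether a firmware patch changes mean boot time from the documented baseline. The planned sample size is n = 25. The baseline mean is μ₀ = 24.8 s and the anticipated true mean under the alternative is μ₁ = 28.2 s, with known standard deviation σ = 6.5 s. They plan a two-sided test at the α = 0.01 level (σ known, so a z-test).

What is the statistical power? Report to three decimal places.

Standardized effect: d = |μ₁ − μ₀| / σ = |28.2 − 24.8| / 6.5 = 0.5231
Noncentrality parameter: δ = d·√n = 0.5231 × √25 = 2.6154
Two-sided α = 0.01 → critical value z_{0.005} = 2.576.
Power = Φ(δ − 2.576) + Φ(−δ − 2.576) = Φ(0.040) + Φ(-5.191) = 0.5158 + 0.0000 = 0.5158.

Power ≈ 0.516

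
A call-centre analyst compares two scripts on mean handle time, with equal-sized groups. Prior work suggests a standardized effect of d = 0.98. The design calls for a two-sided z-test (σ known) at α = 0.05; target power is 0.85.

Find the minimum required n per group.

n = 19 per group

For power 0.85 need Φ(δ − z_{0.025}) = 0.85, so δ = z_{0.025} + z_{0.15} = 1.960 + 1.036 = 2.996.
(The Φ(−δ − z_{α/2}) term is vanishingly small for δ > 0 and is dropped in the standard sample-size formula.)
δ = d·√(n/2) ⇒ n = 2(δ/d)² = 2 × (2.996 / 0.98)² = 18.70.
Rounding up, n = 19 per group.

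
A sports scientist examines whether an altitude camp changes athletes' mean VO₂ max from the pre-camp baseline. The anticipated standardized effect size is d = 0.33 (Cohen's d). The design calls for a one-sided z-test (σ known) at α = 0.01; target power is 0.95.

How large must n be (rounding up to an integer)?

For power 0.95 need Φ(δ − z_{0.01}) = 0.95, so δ = z_{0.01} + z_{0.05} = 2.326 + 1.645 = 3.971.
δ = d·√n ⇒ n = (δ/d)² = (3.971 / 0.33)² = 144.82.
Rounding up, n = 145.

n = 145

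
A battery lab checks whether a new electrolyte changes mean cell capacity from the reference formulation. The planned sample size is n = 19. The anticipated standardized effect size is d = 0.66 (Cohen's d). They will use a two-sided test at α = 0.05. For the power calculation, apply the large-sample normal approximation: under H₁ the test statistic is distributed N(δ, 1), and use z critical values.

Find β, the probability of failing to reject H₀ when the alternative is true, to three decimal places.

Noncentrality parameter: δ = d·√n = 0.66 × √19 = 2.8769
Critical value for a two-sided test at α = 0.05: z_{α/2} = 1.960.
Power = Φ(δ − 1.960) + Φ(−δ − 1.960) = Φ(0.917) + Φ(-4.837) = 0.8204 + 0.0000 = 0.8204.
Type II error: β = 1 − power = 1 − 0.8204 = 0.1796.

β ≈ 0.180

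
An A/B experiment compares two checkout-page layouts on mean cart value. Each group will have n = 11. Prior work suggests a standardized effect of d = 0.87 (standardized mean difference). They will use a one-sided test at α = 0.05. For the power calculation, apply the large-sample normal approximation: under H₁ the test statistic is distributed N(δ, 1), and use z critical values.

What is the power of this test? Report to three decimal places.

Power ≈ 0.654

Noncentrality parameter: δ = d·√(n/2) = 0.87 × √(11/2) = 2.0403
Critical value for a one-sided test at α = 0.05: z_α = 1.645.
Power = P(Z > 1.645 − δ) = Φ(0.395) = 0.6538.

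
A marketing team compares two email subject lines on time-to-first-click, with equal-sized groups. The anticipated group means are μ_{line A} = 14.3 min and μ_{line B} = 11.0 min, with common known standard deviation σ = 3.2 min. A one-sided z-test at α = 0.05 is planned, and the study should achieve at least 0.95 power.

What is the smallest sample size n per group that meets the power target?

Standardized effect: d = |μ_{line A} − μ_{line B}| / σ = |14.3 − 11.0| / 3.2 = 1.0312
For power 0.95 need Φ(δ − z_{0.05}) = 0.95, so δ = z_{0.05} + z_{0.05} = 1.645 + 1.645 = 3.290.
δ = d·√(n/2) ⇒ n = 2(δ/d)² = 2 × (3.290 / 1.0312)² = 20.35.
Rounding up, n = 21 per group.

n = 21 per group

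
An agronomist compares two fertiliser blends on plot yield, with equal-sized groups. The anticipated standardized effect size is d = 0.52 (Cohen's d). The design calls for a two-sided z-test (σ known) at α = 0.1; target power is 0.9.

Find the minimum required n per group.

n = 64 per group

Set Φ(δ − 1.645) = 0.9; then δ − 1.645 = Φ⁻¹(0.9) = 1.282, giving δ = 2.926.
(The Φ(−δ − z_{α/2}) term is vanishingly small for δ > 0 and is dropped in the standard sample-size formula.)
δ = d·√(n/2) ⇒ n = 2(δ/d)² = 2 × (2.926 / 0.52)² = 63.34.
Rounding up, n = 64 per group.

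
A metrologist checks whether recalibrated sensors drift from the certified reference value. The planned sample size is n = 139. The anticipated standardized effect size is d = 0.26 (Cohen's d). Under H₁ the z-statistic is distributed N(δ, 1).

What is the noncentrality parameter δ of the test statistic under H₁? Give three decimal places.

The noncentrality parameter scales effect size by the design's sample-size factor: δ = d·√n = 0.26 × √139 = 3.0654

δ ≈ 3.065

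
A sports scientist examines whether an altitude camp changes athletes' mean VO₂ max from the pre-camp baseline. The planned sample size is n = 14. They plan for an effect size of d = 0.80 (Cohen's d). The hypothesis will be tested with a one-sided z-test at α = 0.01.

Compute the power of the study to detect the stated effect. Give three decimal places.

Noncentrality parameter: δ = d·√n = 0.80 × √14 = 2.9933
Critical value for a one-sided test at α = 0.01: z_α = 2.326.
Power = P(Z > 2.326 − δ) = Φ(0.667) = 0.7476.

Power ≈ 0.748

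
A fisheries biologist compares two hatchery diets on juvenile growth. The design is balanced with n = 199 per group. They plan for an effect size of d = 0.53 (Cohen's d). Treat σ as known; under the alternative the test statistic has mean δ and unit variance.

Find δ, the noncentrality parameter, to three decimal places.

δ ≈ 5.287

The noncentrality parameter scales effect size by the design's sample-size factor: δ = d·√(n/2) = 0.53 × √(199/2) = 5.2867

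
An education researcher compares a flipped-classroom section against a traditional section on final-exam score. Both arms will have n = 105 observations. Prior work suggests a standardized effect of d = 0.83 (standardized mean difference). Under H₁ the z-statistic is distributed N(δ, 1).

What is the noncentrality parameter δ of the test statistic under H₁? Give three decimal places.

δ = d·√(n/2) = 0.83 × √(105/2) = 6.0139

δ ≈ 6.014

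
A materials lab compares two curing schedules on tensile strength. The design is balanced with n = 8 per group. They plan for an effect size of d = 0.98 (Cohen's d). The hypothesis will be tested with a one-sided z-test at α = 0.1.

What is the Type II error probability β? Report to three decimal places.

β ≈ 0.249

Noncentrality parameter: λ = d·√(n/2) = 0.98 × √(8/2) = 1.9600
One-sided α = 0.1 → critical value z_{0.1} = 1.282.
Power = Φ(λ − 1.282) = Φ(0.678) = 0.7513.
Type II error: β = 1 − power = 1 − 0.7513 = 0.2487.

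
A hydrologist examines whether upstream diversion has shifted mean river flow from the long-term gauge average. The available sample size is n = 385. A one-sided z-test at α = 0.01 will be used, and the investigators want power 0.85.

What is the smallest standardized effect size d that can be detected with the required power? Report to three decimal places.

d ≈ 0.171

Need Φ(δ − 2.326) = 0.85, so δ = 2.326 + 1.036 = 3.363.
δ = d·√n ⇒ d = δ/√n = 3.363/√385 = 0.1714.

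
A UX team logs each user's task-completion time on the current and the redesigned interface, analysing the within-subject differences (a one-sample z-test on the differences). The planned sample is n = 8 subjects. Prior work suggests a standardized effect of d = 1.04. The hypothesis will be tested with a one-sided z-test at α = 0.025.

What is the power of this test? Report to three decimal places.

Power ≈ 0.837

Noncentrality parameter: λ = d·√n = 1.04 × √8 = 2.9416
Critical value for a one-sided test at α = 0.025: z_α = 1.960.
Power = P(Z > 1.960 − λ) = Φ(0.982) = 0.8369.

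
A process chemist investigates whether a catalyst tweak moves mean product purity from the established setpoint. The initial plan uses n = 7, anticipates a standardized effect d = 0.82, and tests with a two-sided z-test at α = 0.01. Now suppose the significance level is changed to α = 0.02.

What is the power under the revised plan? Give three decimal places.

δ = d·√n = 0.82 × √7 = 2.1695 (unchanged). New critical value: z_{0.01} = 2.326.
Revised power = Φ(δ − 2.326) + Φ(−δ − 2.326) = Φ(-0.157) + Φ(-4.496) = 0.4377 + 0.0000 = 0.4377.

Power ≈ 0.438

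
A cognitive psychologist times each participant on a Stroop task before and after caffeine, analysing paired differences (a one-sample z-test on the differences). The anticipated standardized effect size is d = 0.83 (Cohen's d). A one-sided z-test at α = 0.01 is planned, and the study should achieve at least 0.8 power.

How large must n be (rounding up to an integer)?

Set Φ(δ − 2.326) = 0.8; then δ − 2.326 = Φ⁻¹(0.8) = 0.842, giving δ = 3.168.
δ = d·√n ⇒ n = (δ/d)² = (3.168 / 0.83)² = 14.57.
Round up to the next whole unit.

n = 15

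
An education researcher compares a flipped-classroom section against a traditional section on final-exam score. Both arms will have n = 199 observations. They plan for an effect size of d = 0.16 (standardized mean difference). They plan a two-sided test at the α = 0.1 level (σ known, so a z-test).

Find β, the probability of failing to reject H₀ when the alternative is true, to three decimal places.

Noncentrality parameter: λ = d·√(n/2) = 0.16 × √(199/2) = 1.5960
Critical value for a two-sided test at α = 0.1: z_{α/2} = 1.645.
Power = Φ(λ − 1.645) + Φ(−λ − 1.645) = Φ(-0.049) + Φ(-3.241) = 0.4805 + 0.0006 = 0.4811.
Type II error: β = 1 − power = 1 − 0.4811 = 0.5189.

β ≈ 0.519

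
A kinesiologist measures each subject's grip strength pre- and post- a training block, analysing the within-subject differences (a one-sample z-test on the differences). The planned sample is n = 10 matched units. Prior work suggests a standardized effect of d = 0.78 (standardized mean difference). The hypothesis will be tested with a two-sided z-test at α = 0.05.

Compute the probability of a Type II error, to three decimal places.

β ≈ 0.306

Noncentrality parameter: λ = d·√n = 0.78 × √10 = 2.4666
Two-sided α = 0.05 → critical value z_{0.025} = 1.960.
Power = Φ(λ − 1.960) + Φ(−λ − 1.960) = Φ(0.507) + Φ(-4.427) = 0.6938 + 0.0000 = 0.6938.
Type II error: β = 1 − power = 1 − 0.6938 = 0.3062.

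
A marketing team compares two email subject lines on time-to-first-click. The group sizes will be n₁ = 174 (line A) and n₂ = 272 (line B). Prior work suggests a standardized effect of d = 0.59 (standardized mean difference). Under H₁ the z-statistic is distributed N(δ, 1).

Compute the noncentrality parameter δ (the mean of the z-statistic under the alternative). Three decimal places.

δ = d / √(1/n₁ + 1/n₂) = 0.59 / √(1/174 + 1/272) = 6.0778

δ ≈ 6.078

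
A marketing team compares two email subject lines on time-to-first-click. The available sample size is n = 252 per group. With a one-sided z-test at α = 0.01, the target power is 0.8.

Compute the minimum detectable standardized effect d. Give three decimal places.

d ≈ 0.282

Required noncentrality: δ = z_{0.01} + z_{0.20} = 2.326 + 0.842 = 3.168.
δ = d·√(n/2) ⇒ d = δ/√(n/2) = 3.168/√(252/2) = 0.2822.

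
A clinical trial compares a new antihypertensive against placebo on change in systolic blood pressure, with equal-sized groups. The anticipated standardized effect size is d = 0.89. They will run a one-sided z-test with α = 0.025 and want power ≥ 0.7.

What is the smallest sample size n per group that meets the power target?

For power 0.7 need Φ(δ − z_{0.025}) = 0.7, so δ = z_{0.025} + z_{0.30} = 1.960 + 0.524 = 2.484.
δ = d·√(n/2) ⇒ n = 2(δ/d)² = 2 × (2.484 / 0.89)² = 15.58.
Round up to the next whole unit.

n = 16 per group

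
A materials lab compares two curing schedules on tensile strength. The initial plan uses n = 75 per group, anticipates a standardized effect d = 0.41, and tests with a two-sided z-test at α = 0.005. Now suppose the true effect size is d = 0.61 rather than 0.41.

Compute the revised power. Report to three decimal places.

With d = 0.61: δ = d·√(n/2) = 0.61 × √(75/2) = 3.7355. Critical value z_{0.0025} = 2.807.
Revised power = Φ(δ − 2.807) + Φ(−δ − 2.807) = Φ(0.928) + Φ(-6.543) = 0.8234 + 0.0000 = 0.8234.

Power ≈ 0.823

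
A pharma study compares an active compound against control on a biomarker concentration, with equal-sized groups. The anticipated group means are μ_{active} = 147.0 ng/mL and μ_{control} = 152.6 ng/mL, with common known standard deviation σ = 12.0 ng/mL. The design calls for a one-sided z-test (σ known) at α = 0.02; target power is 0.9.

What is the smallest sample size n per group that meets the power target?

n = 103 per group

Standardized effect: d = |μ_{active} − μ_{control}| / σ = |147.0 − 152.6| / 12.0 = 0.4667
Set Φ(δ − 2.054) = 0.9; then δ − 2.054 = Φ⁻¹(0.9) = 1.282, giving δ = 3.335.
δ = d·√(n/2) ⇒ n = 2(δ/d)² = 2 × (3.335 / 0.4667)² = 102.16.
Round up to the next whole unit.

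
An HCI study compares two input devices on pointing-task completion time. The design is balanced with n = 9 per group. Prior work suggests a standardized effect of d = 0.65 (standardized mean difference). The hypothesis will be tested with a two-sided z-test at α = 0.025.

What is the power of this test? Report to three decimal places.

Power ≈ 0.194

Noncentrality parameter: δ = d·√(n/2) = 0.65 × √(9/2) = 1.3789
Two-sided α = 0.025 → critical value z_{0.0125} = 2.241.
Power = Φ(δ − 2.241) + Φ(−δ − 2.241) = Φ(-0.863) + Φ(-3.620) = 0.1942 + 0.0001 = 0.1943.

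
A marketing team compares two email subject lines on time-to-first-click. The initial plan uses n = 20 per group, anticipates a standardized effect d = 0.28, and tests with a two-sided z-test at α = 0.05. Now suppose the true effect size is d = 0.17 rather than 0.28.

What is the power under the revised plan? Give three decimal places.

Power ≈ 0.084

With d = 0.17: δ = d·√(n/2) = 0.17 × √(20/2) = 0.5376. Critical value z_{0.025} = 1.960.
Revised power = Φ(δ − 1.960) + Φ(−δ − 1.960) = Φ(-1.422) + Φ(-2.498) = 0.0775 + 0.0063 = 0.0837.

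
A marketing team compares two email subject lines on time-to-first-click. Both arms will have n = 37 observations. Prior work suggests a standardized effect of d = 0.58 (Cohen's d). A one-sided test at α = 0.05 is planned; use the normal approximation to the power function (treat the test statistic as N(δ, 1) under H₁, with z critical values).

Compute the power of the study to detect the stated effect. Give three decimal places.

Power ≈ 0.802

Noncentrality parameter: δ = d·√(n/2) = 0.58 × √(37/2) = 2.4947
Critical value for a one-sided test at α = 0.05: z_α = 1.645.
Power = P(Z > 1.645 − δ) = Φ(0.850) = 0.8023.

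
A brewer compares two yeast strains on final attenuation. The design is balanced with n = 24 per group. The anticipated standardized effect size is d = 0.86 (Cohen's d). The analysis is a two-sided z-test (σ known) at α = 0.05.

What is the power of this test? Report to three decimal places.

Power ≈ 0.846

Noncentrality parameter: δ = d·√(n/2) = 0.86 × √(24/2) = 2.9791
Critical value for a two-sided test at α = 0.05: z_{α/2} = 1.960.
Power = Φ(δ − 1.960) + Φ(−δ − 1.960) = Φ(1.019) + Φ(-4.939) = 0.8459 + 0.0000 = 0.8459.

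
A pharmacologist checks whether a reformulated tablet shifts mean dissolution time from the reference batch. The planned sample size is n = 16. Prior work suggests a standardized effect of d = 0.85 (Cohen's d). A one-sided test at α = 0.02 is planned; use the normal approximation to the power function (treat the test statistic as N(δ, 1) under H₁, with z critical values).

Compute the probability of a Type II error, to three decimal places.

β ≈ 0.089

Noncentrality parameter: λ = d·√n = 0.85 × √16 = 3.4000
One-sided α = 0.02 → critical value z_{0.02} = 2.054.
Power = Φ(λ − 2.054) = Φ(1.346) = 0.9109.
Type II error: β = 1 − power = 1 − 0.9109 = 0.0891.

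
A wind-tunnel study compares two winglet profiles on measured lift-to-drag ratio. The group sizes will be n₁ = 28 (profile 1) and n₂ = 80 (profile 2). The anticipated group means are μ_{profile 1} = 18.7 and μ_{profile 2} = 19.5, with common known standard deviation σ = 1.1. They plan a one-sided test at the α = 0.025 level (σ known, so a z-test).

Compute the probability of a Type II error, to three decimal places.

β ≈ 0.088

Standardized effect: d = |μ_{profile 1} − μ_{profile 2}| / σ = |18.7 − 19.5| / 1.1 = 0.7273
Noncentrality parameter: δ = d / √(1/n₁ + 1/n₂) = 0.7273 / √(1/28 + 1/80) = 3.3121
Critical value for a one-sided test at α = 0.025: z_α = 1.960.
Power = Φ(δ − 1.960) = Φ(1.352) = 0.9118.
Type II error: β = 1 − power = 1 − 0.9118 = 0.0882.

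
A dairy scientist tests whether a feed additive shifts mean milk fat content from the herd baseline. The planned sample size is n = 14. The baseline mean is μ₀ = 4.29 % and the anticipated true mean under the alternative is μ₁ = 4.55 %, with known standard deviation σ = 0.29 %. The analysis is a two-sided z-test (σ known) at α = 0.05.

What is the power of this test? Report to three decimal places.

Power ≈ 0.918

Standardized effect: d = |μ₁ − μ₀| / σ = |4.55 − 4.29| / 0.29 = 0.8966
Noncentrality parameter: δ = d·√n = 0.8966 × √14 = 3.3546
Two-sided α = 0.05 → critical value z_{0.025} = 1.960.
Power = Φ(δ − 1.960) + Φ(−δ − 1.960) = Φ(1.395) + Φ(-5.315) = 0.9184 + 0.0000 = 0.9184.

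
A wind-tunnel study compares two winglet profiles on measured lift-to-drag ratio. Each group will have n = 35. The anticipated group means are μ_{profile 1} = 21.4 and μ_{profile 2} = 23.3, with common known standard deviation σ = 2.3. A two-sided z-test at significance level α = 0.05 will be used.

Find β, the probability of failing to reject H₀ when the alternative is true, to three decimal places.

Standardized effect: d = |μ_{profile 1} − μ_{profile 2}| / σ = |21.4 − 23.3| / 2.3 = 0.8261
Noncentrality parameter: δ = d·√(n/2) = 0.8261 × √(35/2) = 3.4558
Two-sided α = 0.05 → critical value z_{0.025} = 1.960.
Power = Φ(δ − 1.960) + Φ(−δ − 1.960) = Φ(1.496) + Φ(-5.416) = 0.9326 + 0.0000 = 0.9326.
Type II error: β = 1 − power = 1 − 0.9326 = 0.0674.

β ≈ 0.067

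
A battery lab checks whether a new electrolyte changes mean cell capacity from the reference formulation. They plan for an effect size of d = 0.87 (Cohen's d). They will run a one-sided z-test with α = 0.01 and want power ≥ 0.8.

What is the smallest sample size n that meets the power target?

n = 14

For power 0.8 need Φ(δ − z_{0.01}) = 0.8, so δ = z_{0.01} + z_{0.20} = 2.326 + 0.842 = 3.168.
δ = d·√n ⇒ n = (δ/d)² = (3.168 / 0.87)² = 13.26.
Rounding up, n = 14.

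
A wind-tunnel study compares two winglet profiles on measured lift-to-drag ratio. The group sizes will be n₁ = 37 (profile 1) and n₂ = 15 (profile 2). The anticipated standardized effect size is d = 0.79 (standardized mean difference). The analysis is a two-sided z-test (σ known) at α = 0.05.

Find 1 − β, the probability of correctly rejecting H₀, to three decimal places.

Noncentrality parameter: δ = d / √(1/n₁ + 1/n₂) = 0.79 / √(1/37 + 1/15) = 2.5809
Critical value for a two-sided test at α = 0.05: z_{α/2} = 1.960.
Power = Φ(δ − 1.960) + Φ(−δ − 1.960) = Φ(0.621) + Φ(-4.541) = 0.7327 + 0.0000 = 0.7327.

Power ≈ 0.733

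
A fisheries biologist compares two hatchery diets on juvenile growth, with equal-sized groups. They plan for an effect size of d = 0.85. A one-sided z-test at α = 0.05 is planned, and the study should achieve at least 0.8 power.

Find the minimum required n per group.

For power 0.8 need Φ(δ − z_{0.05}) = 0.8, so δ = z_{0.05} + z_{0.20} = 1.645 + 0.842 = 2.486.
δ = d·√(n/2) ⇒ n = 2(δ/d)² = 2 × (2.486 / 0.85)² = 17.11.
Round up to the next whole unit.

n = 18 per group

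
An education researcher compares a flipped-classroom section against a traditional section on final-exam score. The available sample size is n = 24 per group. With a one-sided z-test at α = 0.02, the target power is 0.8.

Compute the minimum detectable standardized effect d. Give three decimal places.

d ≈ 0.836

Required noncentrality: δ = z_{0.02} + z_{0.20} = 2.054 + 0.842 = 2.895.
δ = d·√(n/2) ⇒ d = δ/√(n/2) = 2.895/√(24/2) = 0.8358.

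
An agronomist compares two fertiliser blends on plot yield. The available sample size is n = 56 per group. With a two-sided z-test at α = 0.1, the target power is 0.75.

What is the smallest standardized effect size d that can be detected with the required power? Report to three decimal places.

Need Φ(δ − 1.645) = 0.75, so δ = 1.645 + 0.674 = 2.319.
(The second rejection-region term Φ(−δ − z_{α/2}) is negligible and dropped.)
δ = d·√(n/2) ⇒ d = δ/√(n/2) = 2.319/√(56/2) = 0.4383.

d ≈ 0.438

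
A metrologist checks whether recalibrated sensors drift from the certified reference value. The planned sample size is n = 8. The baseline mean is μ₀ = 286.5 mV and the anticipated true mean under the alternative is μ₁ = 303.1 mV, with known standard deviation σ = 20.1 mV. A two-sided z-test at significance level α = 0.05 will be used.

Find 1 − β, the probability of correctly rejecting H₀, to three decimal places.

Power ≈ 0.647

Standardized effect: d = |μ₁ − μ₀| / σ = |303.1 − 286.5| / 20.1 = 0.8259
Noncentrality parameter: δ = d·√n = 0.8259 × √8 = 2.3359
Critical value for a two-sided test at α = 0.05: z_{α/2} = 1.960.
Power = Φ(δ − 1.960) + Φ(−δ − 1.960) = Φ(0.376) + Φ(-4.296) = 0.6465 + 0.0000 = 0.6465.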